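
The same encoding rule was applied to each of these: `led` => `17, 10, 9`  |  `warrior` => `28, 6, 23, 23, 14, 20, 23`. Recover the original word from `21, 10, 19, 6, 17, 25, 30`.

penalty

l is letter #12 and maps to 17: an offset of 5. The number is (letter's place in the alphabet, a=1) + 5.
Decoding 21, 10, 19, 6, 17, 25, 30: 21→(21−5)÷1=16=p, 10→(10−5)÷1=5=e, 19→(19−5)÷1=14=n, 6→(6−5)÷1=1=a, 17→(17−5)÷1=12=l, 25→(25−5)÷1=20=t, 30→(30−5)÷1=25=y.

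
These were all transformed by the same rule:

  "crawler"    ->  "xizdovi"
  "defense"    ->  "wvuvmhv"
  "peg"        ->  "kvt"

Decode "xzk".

Each pair mirrors across the alphabet (c↔x, r↔i, a↔z): positions sum to 25. This is the alphabet-reversal cipher (Atbash): a becomes z, b becomes y, etc.
Decoding xzk: x↔c, z↔a, k↔p.

cap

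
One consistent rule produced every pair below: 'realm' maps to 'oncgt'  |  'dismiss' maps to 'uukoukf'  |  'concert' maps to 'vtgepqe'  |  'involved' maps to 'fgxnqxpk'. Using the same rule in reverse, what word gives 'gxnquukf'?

dissolve

Two steps: reverse the string, then apply a Caesar shift of +2.
Undoing it on gxnquukf: shift back: g−2=e, x−2=v, n−2=l, q−2=o, u−2=s, u−2=s, k−2=i, f−2=d → evlossid; then reverse → dissolve.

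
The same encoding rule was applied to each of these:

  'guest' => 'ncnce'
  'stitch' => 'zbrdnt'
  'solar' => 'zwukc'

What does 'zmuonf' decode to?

select

In guest: g→n is +7, u→c is +8, e→n is +9, s→c is +10 — the shift increases by 1 each position. Letter i (0-indexed) is shifted by i+7, so successive shifts are 7, 8, 9, ….
Decoding zmuonf: z−7=s, m−8=e, u−9=l, o−10=e, n−11=c, f−12=t.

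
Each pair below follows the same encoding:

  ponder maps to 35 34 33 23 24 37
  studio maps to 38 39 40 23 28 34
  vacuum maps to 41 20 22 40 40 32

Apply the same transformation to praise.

p is letter #16 and maps to 35: an offset of 19. Letters become their 1-based position plus 19 (so a→20, b→21, …).
Applying it to praise: p=16→35, r=18→37, a=1→20, i=9→28, s=19→38, e=5→24.

35 37 20 28 38 24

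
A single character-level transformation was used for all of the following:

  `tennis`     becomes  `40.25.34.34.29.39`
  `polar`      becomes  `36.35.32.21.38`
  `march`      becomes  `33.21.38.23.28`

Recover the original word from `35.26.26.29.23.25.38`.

officer

Letters become their 1-based position plus 20 (so a→21, b→22, …).
Reversing it on 35.26.26.29.23.25.38: 35→(35−20)÷1=15=o, 26→(26−20)÷1=6=f, 26→(26−20)÷1=6=f, 29→(29−20)÷1=9=i, 23→(23−20)÷1=3=c, 25→(25−20)÷1=5=e, 38→(38−20)÷1=18=r.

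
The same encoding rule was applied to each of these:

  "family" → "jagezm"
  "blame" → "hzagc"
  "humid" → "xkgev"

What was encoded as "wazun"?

f(5)→j(9) and a(0)→a(0) fit y≡7x+0 (mod 26); the inverse of 7 mod 26 is 15. Treating letters as 0–25, the rule is x ↦ 7x + 0 (mod 26).
Undoing it on wazun: w(22)→15·(22−0)≡18=s; a(0)→15·(0−0)≡0=a; z(25)→15·(25−0)≡11=l; u(20)→15·(20−0)≡14=o; n(13)→15·(13−0)≡13=n (all mod 26).

salon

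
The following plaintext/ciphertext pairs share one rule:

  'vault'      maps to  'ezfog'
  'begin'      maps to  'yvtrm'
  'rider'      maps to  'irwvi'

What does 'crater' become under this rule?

xizgvi

Each pair mirrors across the alphabet (v↔e, a↔z, u↔f): positions sum to 25. Letters are reflected about the middle of the alphabet (position → 25−position): Atbash.
On crater: c↔x, r↔i, a↔z, t↔g, e↔v, r↔i.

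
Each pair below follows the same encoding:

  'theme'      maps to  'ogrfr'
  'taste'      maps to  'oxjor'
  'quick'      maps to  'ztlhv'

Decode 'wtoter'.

future

t(19)→o(14) and h(7)→g(6) fit y≡5x+23 (mod 26); the inverse of 5 mod 26 is 21. Each letter's alphabet position (a=0..z=25) is mapped through 5·x+23 mod 26 — an affine cipher.
Decoding wtoter: w(22)→21·(22−23)≡5=f; t(19)→21·(19−23)≡20=u; o(14)→21·(14−23)≡19=t; t(19)→21·(19−23)≡20=u; e(4)→21·(4−23)≡17=r; r(17)→21·(17−23)≡4=e (all mod 26).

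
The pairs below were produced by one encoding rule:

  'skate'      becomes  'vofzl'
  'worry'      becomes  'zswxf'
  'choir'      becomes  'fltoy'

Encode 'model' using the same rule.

In skate: s→v is +3, k→o is +4, a→f is +5, t→z is +6 — the shift increases by 1 each position. The shift increases by 1 at each position, starting from +3: 3, 4, 5, ….
For model: m+3=p, o+4=s, d+5=i, e+6=k, l+7=s.

psiks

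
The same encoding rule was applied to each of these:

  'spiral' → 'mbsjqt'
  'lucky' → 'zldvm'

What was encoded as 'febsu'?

Two steps: reverse the string, then apply a Caesar shift of +1.
Undoing it on febsu: shift back: f−1=e, e−1=d, b−1=a, s−1=r, u−1=t → edart; then reverse → trade.

trade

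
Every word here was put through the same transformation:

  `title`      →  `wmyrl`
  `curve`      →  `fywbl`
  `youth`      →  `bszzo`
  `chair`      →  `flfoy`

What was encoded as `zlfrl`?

whale

In title: t→w is +3, i→m is +4, t→y is +5, l→r is +6 — the shift increases by 1 each position. Each letter shifts forward by (position + 3), i.e. 3, 4, 5, … — the shift grows by one for each successive letter.
Undoing it on zlfrl: z−3=w, l−4=h, f−5=a, r−6=l, l−7=e.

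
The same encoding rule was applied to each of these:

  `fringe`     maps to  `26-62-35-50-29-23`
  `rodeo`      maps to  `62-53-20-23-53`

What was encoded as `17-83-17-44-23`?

f(#6)→26 and r(#18)→62: differences scale by 3, so n = 3·pos + 8. Each letter becomes 3×(its alphabet position, a=1..z=26) + 8.
Reversing it on 17-83-17-44-23: 17→(17−8)÷3=3=c, 83→(83−8)÷3=25=y, 17→(17−8)÷3=3=c, 44→(44−8)÷3=12=l, 23→(23−8)÷3=5=e.

cycle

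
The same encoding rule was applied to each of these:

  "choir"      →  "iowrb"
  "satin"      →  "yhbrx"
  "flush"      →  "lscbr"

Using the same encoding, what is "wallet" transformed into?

chtuoe

In choir: c→i is +6, h→o is +7, o→w is +8, i→r is +9 — the shift increases by 1 each position. Each letter shifts forward by (position + 6), i.e. 6, 7, 8, … — the shift grows by one for each successive letter.
On wallet: w+6=c, a+7=h, l+8=t, l+9=u, e+10=o, t+11=e.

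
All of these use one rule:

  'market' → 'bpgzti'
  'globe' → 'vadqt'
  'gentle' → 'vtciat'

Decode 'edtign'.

poetry

This is a Caesar cipher with shift 15.
Decoding edtign: e−15=p, d−15=o, t−15=e, i−15=t, g−15=r, n−15=y.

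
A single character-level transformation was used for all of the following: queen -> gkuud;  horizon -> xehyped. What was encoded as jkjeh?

tutor

This is a Caesar cipher with shift 16.
Reversing it on jkjeh: j−16=t, k−16=u, j−16=t, e−16=o, h−16=r.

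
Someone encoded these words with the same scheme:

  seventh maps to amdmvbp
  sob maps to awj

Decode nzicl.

Compare letters: s→a is +8, e→m is +8, v→d is +8 — a constant shift. Each letter is shifted forward by 8 in the alphabet (a Caesar shift of +8).
Reversing it on nzicl: n−8=f, z−8=r, i−8=a, c−8=u, l−8=d.

fraud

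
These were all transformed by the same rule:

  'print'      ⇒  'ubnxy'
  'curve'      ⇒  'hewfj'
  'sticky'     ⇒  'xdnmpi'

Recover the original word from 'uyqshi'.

policy

Shifts by position in print: pos 0: p→u (+5), pos 1: r→b (+10), pos 2: i→n (+5), pos 3: n→x (+10) — repeating every 2. It's a Vigenère-style cipher with numeric key [5,10]: position i shifts by key[i mod 2].
Undoing it on uyqshi: u−5=p, y−10=o, q−5=l, s−10=i, h−5=c, i−10=y.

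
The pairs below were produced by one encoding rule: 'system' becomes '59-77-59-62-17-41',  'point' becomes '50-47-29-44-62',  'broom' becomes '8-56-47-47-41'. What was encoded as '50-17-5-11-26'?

peach

s(#19)→59 and y(#25)→77: differences scale by 3, so n = 3·pos + 2. The formula is n = 3×(alphabet index, a=1) + 2.
Decoding 50-17-5-11-26: 50→(50−2)÷3=16=p, 17→(17−2)÷3=5=e, 5→(5−2)÷3=1=a, 11→(11−2)÷3=3=c, 26→(26−2)÷3=8=h.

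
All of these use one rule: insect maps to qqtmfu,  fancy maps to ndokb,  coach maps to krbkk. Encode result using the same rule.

Shifts by position in insect: pos 0: i→q (+8), pos 1: n→q (+3), pos 2: s→t (+1), pos 3: e→m (+8), pos 4: c→f (+3), pos 5: t→u (+1) — repeating every 3. The shifts repeat in a cycle of length 3: positions 0,1,… shift by +8, +3, +1, then the pattern repeats.
Applying it to result: r+8=z, e+3=h, s+1=t, u+8=c, l+3=o, t+1=u.

zhtcou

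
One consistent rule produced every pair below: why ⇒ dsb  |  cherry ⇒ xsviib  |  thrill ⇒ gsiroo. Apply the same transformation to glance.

This is the alphabet-reversal cipher (Atbash): a becomes z, b becomes y, etc.
On glance: g↔t, l↔o, a↔z, n↔m, c↔x, e↔v.

tozmxv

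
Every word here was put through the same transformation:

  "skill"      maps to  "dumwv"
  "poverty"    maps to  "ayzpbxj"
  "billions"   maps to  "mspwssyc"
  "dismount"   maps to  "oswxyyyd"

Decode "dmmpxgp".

science

Shifts by position in skill: pos 0: s→d (+11), pos 1: k→u (+10), pos 2: i→m (+4), pos 3: l→w (+11), pos 4: l→v (+10) — repeating every 3. It's a Vigenère-style cipher with numeric key [11,10,4]: position i shifts by key[i mod 3].
Undoing it on dmmpxgp: d−11=s, m−10=c, m−4=i, p−11=e, x−10=n, g−4=c, p−11=e.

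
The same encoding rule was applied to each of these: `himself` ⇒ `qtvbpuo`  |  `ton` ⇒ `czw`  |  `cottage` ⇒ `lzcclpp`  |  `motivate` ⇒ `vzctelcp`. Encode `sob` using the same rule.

Vowels shift forward by 11 and consonants shift forward by 9.
Applying it to sob: s(cons)+9=b, o(vowel)+11=z, b(cons)+9=k.

bzk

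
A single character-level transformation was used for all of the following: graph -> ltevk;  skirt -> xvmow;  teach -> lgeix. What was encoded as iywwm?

The output letters match the input read backwards, each shifted +4: graph reversed is hparg. The word is reversed, then every letter is shifted forward by 4.
Decoding iywwm: shift back: i−4=e, y−4=u, w−4=s, w−4=s, m−4=i → eussi; then reverse → issue.

issue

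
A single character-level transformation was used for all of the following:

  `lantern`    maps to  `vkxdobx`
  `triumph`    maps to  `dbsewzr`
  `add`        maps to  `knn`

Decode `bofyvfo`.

Compare letters: l→v is +10, a→k is +10, n→x is +10 — a constant shift. This is a Caesar cipher with shift 10.
Undoing it on bofyvfo: b−10=r, o−10=e, f−10=v, y−10=o, v−10=l, f−10=v, o−10=e.

revolve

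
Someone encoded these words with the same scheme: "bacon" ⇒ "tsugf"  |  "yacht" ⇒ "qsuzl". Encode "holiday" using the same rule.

zgdavsq

Each letter is shifted forward by 18 in the alphabet (a Caesar shift of +18).
Applying it to holiday: h+18=z, o+18=g, l+18=d, i+18=a, d+18=v, a+18=s, y+18=q.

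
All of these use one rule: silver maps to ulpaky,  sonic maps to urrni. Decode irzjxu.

govern

In silver: s→u is +2, i→l is +3, l→p is +4, v→a is +5 — the shift increases by 1 each position. Letter i (0-indexed) is shifted by i+2, so successive shifts are 2, 3, 4, ….
Reversing it on irzjxu: i−2=g, r−3=o, z−4=v, j−5=e, x−6=r, u−7=n.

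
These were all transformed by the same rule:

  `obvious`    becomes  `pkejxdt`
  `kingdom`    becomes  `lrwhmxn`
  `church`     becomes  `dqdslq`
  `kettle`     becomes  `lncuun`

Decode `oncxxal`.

network

The shifts repeat in a cycle of length 3: positions 0,1,… shift by +1, +9, +9, then the pattern repeats.
Reversing it on oncxxal: o−1=n, n−9=e, c−9=t, x−1=w, x−9=o, a−9=r, l−1=k.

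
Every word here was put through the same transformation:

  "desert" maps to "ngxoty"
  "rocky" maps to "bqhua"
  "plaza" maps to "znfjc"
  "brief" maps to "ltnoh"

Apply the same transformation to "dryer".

ntdot

Shifts by position in desert: pos 0: d→n (+10), pos 1: e→g (+2), pos 2: s→x (+5), pos 3: e→o (+10), pos 4: r→t (+2), pos 5: t→y (+5) — repeating every 3. The shifts repeat in a cycle of length 3: positions 0,1,… shift by +10, +2, +5, then the pattern repeats.
For dryer: d+10=n, r+2=t, y+5=d, e+10=o, r+2=t.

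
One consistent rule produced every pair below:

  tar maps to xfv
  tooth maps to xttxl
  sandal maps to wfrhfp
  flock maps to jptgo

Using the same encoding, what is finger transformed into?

jnrkjv

The shift depends on letter class: consonant t→x is +4, but vowel a→f is +5. The rule splits by letter class: vowels +5, consonants +4.
Applying it to finger: f(cons)+4=j, i(vowel)+5=n, n(cons)+4=r, g(cons)+4=k, e(vowel)+5=j, r(cons)+4=v.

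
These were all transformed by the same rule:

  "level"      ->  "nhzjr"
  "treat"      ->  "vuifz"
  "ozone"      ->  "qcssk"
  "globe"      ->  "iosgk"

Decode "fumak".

drive

In level: l→n is +2, e→h is +3, v→z is +4, e→j is +5 — the shift increases by 1 each position. Each letter shifts forward by (position + 2), i.e. 2, 3, 4, … — the shift grows by one for each successive letter.
Decoding fumak: f−2=d, u−3=r, m−4=i, a−5=v, k−6=e.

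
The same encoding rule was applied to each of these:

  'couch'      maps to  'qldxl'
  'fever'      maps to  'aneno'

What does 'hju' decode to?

lay

The output letters match the input read backwards, each shifted +9: couch reversed is hcuoc. Two steps: reverse the string, then apply a Caesar shift of +9.
Decoding hju: shift back: h−9=y, j−9=a, u−9=l → yal; then reverse → lay.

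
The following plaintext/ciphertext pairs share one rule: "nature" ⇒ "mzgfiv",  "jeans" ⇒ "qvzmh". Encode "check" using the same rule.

xsvxp

Each pair mirrors across the alphabet (n↔m, a↔z, t↔g): positions sum to 25. Letters are reflected about the middle of the alphabet (position → 25−position): Atbash.
Applying it to check: c↔x, h↔s, e↔v, c↔x, k↔p.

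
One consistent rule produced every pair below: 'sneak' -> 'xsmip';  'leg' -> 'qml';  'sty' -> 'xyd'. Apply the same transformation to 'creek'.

hwmmp

The rule splits by letter class: vowels +8, consonants +5.
Applying it to creek: c(cons)+5=h, r(cons)+5=w, e(vowel)+8=m, e(vowel)+8=m, k(cons)+5=p.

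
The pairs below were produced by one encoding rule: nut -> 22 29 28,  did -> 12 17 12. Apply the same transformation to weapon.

31 13 9 24 23 22

n is letter #14 and maps to 22: an offset of 8. Letters become their 1-based position plus 8 (so a→9, b→10, …).
On weapon: w=23→31, e=5→13, a=1→9, p=16→24, o=15→23, n=14→22.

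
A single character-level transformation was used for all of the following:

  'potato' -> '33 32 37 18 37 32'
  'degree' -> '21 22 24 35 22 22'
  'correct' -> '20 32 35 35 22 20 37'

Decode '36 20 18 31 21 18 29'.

scandal

The number is (letter's place in the alphabet, a=1) + 17.
Decoding 36 20 18 31 21 18 29: 36→(36−17)÷1=19=s, 20→(20−17)÷1=3=c, 18→(18−17)÷1=1=a, 31→(31−17)÷1=14=n, 21→(21−17)÷1=4=d, 18→(18−17)÷1=1=a, 29→(29−17)÷1=12=l.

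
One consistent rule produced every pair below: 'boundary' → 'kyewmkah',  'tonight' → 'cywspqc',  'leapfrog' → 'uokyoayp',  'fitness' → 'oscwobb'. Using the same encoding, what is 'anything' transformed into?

kwhcqswp

The shift depends on letter class: consonant b→k is +9, but vowel o→y is +10. Vowels shift forward by 10 and consonants shift forward by 9.
On anything: a(vowel)+10=k, n(cons)+9=w, y(cons)+9=h, t(cons)+9=c, h(cons)+9=q, i(vowel)+10=s, n(cons)+9=w, g(cons)+9=p.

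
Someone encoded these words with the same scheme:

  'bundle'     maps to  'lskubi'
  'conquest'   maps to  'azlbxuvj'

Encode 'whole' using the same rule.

lsvod

The output letters match the input read backwards, each shifted +7: bundle reversed is eldnub. The word is reversed, then every letter is shifted forward by 7.
Applying it to whole: reverse → elohw; then shift: e+7=l, l+7=s, o+7=v, h+7=o, w+7=d.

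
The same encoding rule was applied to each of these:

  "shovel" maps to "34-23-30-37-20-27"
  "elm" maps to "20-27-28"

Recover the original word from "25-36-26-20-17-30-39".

s is letter #19 and maps to 34: an offset of 15. Each letter is replaced by its alphabet position (a=1..z=26) + 15.
Reversing it on 25-36-26-20-17-30-39: 25→(25−15)÷1=10=j, 36→(36−15)÷1=21=u, 26→(26−15)÷1=11=k, 20→(20−15)÷1=5=e, 17→(17−15)÷1=2=b, 30→(30−15)÷1=15=o, 39→(39−15)÷1=24=x.

jukebox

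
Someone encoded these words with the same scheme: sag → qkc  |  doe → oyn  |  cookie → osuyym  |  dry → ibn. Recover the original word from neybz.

proud

Two steps: reverse the string, then apply a Caesar shift of +10.
Reversing it on neybz: shift back: n−10=d, e−10=u, y−10=o, b−10=r, z−10=p → duorp; then reverse → proud.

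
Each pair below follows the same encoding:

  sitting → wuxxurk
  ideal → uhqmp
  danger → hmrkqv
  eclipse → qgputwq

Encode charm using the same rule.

glmvq

The rule splits by letter class: vowels +12, consonants +4.
On charm: c(cons)+4=g, h(cons)+4=l, a(vowel)+12=m, r(cons)+4=v, m(cons)+4=q.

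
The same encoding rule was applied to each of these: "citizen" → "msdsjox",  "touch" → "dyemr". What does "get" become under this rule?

Compare letters: c→m is +10, i→s is +10, t→d is +10 — a constant shift. It's a constant shift of +10 (ROT10).
For get: g+10=q, e+10=o, t+10=d.

qod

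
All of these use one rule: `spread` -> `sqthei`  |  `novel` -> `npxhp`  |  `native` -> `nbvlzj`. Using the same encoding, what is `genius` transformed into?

In spread: s→s is +0, p→q is +1, r→t is +2, e→h is +3 — the shift increases by 1 each position. Each letter shifts forward by its position index (0, 1, 2, …) — the shift grows by one for each successive letter.
Applying it to genius: g+0=g, e+1=f, n+2=p, i+3=l, u+4=y, s+5=x.

gfplyx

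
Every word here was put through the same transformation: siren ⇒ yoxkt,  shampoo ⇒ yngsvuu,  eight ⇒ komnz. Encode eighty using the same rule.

Each letter is shifted forward by 6 in the alphabet (a Caesar shift of +6).
For eighty: e+6=k, i+6=o, g+6=m, h+6=n, t+6=z, y+6=e.

komnze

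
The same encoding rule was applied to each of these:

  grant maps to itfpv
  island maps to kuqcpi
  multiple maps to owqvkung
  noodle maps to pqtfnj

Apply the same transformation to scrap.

The shifts repeat in a cycle of length 3: positions 0,1,… shift by +2, +2, +5, then the pattern repeats.
On scrap: s+2=u, c+2=e, r+5=w, a+2=c, p+2=r.

uewcr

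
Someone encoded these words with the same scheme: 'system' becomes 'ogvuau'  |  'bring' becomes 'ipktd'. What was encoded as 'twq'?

The output letters match the input read backwards, each shifted +2: system reversed is metsys. Read the word backwards and shift each letter +2.
Decoding twq: shift back: t−2=r, w−2=u, q−2=o → ruo; then reverse → our.

our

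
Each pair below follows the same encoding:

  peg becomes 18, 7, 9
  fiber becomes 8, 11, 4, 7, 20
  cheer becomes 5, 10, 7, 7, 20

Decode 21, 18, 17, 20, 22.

p is letter #16 and maps to 18: an offset of 2. Letters become their 1-based position plus 2 (so a→3, b→4, …).
Reversing it on 21, 18, 17, 20, 22: 21→(21−2)÷1=19=s, 18→(18−2)÷1=16=p, 17→(17−2)÷1=15=o, 20→(20−2)÷1=18=r, 22→(22−2)÷1=20=t.

sport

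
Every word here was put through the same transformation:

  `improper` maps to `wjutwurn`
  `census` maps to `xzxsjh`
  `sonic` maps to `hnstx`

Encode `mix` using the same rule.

cnr

The output letters match the input read backwards, each shifted +5: improper reversed is reporpmi. Two steps: reverse the string, then apply a Caesar shift of +5.
On mix: reverse → xim; then shift: x+5=c, i+5=n, m+5=r.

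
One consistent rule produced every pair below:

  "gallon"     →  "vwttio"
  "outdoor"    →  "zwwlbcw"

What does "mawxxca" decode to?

suppose

Read the word backwards and shift each letter +8.
Decoding mawxxca: shift back: m−8=e, a−8=s, w−8=o, x−8=p, x−8=p, c−8=u, a−8=s → esoppus; then reverse → suppose.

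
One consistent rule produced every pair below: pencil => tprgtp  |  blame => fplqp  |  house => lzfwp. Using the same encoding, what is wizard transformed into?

atdlvh

The shift depends on letter class: consonant p→t is +4, but vowel e→p is +11. Two shifts are in play — +11 for a/e/i/o/u, +4 for every other letter.
On wizard: w(cons)+4=a, i(vowel)+11=t, z(cons)+4=d, a(vowel)+11=l, r(cons)+4=v, d(cons)+4=h.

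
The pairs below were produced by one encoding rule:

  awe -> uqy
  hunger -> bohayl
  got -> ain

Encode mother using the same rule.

Compare letters: a→u is +20, w→q is +20, e→y is +20 — a constant shift. Every letter moves 20 places later in the alphabet, wrapping around z→a.
For mother: m+20=g, o+20=i, t+20=n, h+20=b, e+20=y, r+20=l.

ginbyl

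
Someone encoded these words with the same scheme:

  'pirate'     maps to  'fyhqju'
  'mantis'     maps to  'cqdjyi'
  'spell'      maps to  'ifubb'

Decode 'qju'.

ate

It's a constant shift of +16 (ROT16).
Undoing it on qju: q−16=a, j−16=t, u−16=e.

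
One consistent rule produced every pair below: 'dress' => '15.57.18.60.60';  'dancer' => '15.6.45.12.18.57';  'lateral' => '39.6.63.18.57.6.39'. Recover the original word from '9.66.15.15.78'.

d(#4)→15 and r(#18)→57: differences scale by 3, so n = 3·pos + 3. With a=1..z=26, the number is 3·pos + 3.
Undoing it on 9.66.15.15.78: 9→(9−3)÷3=2=b, 66→(66−3)÷3=21=u, 15→(15−3)÷3=4=d, 15→(15−3)÷3=4=d, 78→(78−3)÷3=25=y.

buddy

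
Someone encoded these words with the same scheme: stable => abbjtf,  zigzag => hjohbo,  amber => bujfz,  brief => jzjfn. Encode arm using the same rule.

The shift depends on letter class: consonant s→a is +8, but vowel a→b is +1. Two shifts are in play — +1 for a/e/i/o/u, +8 for every other letter.
For arm: a(vowel)+1=b, r(cons)+8=z, m(cons)+8=u.

bzu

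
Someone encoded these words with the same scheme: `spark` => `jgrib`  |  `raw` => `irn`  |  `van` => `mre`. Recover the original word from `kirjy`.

Each letter is shifted forward by 17 in the alphabet (a Caesar shift of +17).
Decoding kirjy: k−17=t, i−17=r, r−17=a, j−17=s, y−17=h.

trash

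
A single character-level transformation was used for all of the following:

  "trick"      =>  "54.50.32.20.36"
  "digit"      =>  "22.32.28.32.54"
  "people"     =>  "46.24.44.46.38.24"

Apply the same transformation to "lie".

38.32.24

Each letter becomes 2×(its alphabet position, a=1..z=26) + 14.
Applying it to lie: l=12→38, i=9→32, e=5→24.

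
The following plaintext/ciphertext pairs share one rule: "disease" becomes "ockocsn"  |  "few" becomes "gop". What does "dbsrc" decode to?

The output letters match the input read backwards, each shifted +10: disease reversed is esaesid. Two steps: reverse the string, then apply a Caesar shift of +10.
Reversing it on dbsrc: shift back: d−10=t, b−10=r, s−10=i, r−10=h, c−10=s → trihs; then reverse → shirt.

shirt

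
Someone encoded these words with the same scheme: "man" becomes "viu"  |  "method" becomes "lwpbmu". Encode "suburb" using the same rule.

The output letters match the input read backwards, each shifted +8: man reversed is nam. Read the word backwards and shift each letter +8.
For suburb: reverse → brubus; then shift: b+8=j, r+8=z, u+8=c, b+8=j, u+8=c, s+8=a.

jzcjca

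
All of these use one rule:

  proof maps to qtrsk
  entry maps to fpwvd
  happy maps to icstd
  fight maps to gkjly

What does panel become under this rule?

qcqiq

In proof: p→q is +1, r→t is +2, o→r is +3, o→s is +4 — the shift increases by 1 each position. Each letter shifts forward by (position + 1), i.e. 1, 2, 3, … — the shift grows by one for each successive letter.
For panel: p+1=q, a+2=c, n+3=q, e+4=i, l+5=q.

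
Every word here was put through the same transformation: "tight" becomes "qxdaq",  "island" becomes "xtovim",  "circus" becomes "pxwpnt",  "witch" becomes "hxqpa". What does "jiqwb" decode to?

Treating letters as 0–25, the rule is x ↦ 23x + 21 (mod 26).
Undoing it on jiqwb: j(9)→17·(9−21)≡4=e; i(8)→17·(8−21)≡13=n; q(16)→17·(16−21)≡19=t; w(22)→17·(22−21)≡17=r; b(1)→17·(1−21)≡24=y (all mod 26).

entry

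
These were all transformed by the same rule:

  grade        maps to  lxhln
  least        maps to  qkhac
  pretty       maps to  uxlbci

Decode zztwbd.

utmost

In grade: g→l is +5, r→x is +6, a→h is +7, d→l is +8 — the shift increases by 1 each position. The shift increases by 1 at each position, starting from +5: 5, 6, 7, ….
Reversing it on zztwbd: z−5=u, z−6=t, t−7=m, w−8=o, b−9=s, d−10=t.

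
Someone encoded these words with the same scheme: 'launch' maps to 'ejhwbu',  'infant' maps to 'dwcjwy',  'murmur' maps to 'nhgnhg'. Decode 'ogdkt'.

l(11)→e(4) and a(0)→j(9) fit y≡9x+9 (mod 26); the inverse of 9 mod 26 is 3. This is an affine cipher: with a=0,…,z=25, each position x becomes (9x+9) mod 26.
Reversing it on ogdkt: o(14)→3·(14−9)≡15=p; g(6)→3·(6−9)≡17=r; d(3)→3·(3−9)≡8=i; k(10)→3·(10−9)≡3=d; t(19)→3·(19−9)≡4=e (all mod 26).

pride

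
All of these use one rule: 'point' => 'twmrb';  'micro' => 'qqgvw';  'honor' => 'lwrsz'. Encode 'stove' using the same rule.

wbszm

Shifts by position in point: pos 0: p→t (+4), pos 1: o→w (+8), pos 2: i→m (+4), pos 3: n→r (+4), pos 4: t→b (+8) — repeating every 3. A repeating key of period 3 is used — shifts +4, +8, +4 over and over.
Applying it to stove: s+4=w, t+8=b, o+4=s, v+4=z, e+8=m.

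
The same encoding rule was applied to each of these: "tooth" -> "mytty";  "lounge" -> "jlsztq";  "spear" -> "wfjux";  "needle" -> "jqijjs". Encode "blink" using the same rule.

Two steps: reverse the string, then apply a Caesar shift of +5.
For blink: reverse → knilb; then shift: k+5=p, n+5=s, i+5=n, l+5=q, b+5=g.

psnqg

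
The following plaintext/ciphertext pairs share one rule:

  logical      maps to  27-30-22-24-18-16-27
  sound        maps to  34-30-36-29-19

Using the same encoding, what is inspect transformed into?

Each letter is replaced by its alphabet position (a=1..z=26) + 15.
For inspect: i=9→24, n=14→29, s=19→34, p=16→31, e=5→20, c=3→18, t=20→35.

24-29-34-31-20-18-35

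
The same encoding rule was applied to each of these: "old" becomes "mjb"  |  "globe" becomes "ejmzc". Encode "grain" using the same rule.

epygl

This is a Caesar cipher with shift 24.
For grain: g+24=e, r+24=p, a+24=y, i+24=g, n+24=l.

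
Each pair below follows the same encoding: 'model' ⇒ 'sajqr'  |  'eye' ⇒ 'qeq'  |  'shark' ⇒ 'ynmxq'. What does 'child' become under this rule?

inurj

The shift depends on letter class: consonant m→s is +6, but vowel o→a is +12. Two shifts are in play — +12 for a/e/i/o/u, +6 for every other letter.
For child: c(cons)+6=i, h(cons)+6=n, i(vowel)+12=u, l(cons)+6=r, d(cons)+6=j.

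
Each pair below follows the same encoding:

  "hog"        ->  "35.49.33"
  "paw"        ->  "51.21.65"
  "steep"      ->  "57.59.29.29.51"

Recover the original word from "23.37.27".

bid

h(#8)→35 and o(#15)→49: differences scale by 2, so n = 2·pos + 19. Each letter becomes 2×(its alphabet position, a=1..z=26) + 19.
Decoding 23.37.27: 23→(23−19)÷2=2=b, 37→(37−19)÷2=9=i, 27→(27−19)÷2=4=d.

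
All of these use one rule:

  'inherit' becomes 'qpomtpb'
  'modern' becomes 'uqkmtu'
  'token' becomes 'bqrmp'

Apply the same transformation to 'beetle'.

jglbnl

Shifts by position in inherit: pos 0: i→q (+8), pos 1: n→p (+2), pos 2: h→o (+7), pos 3: e→m (+8), pos 4: r→t (+2), pos 5: i→p (+7) — repeating every 3. The shifts repeat in a cycle of length 3: positions 0,1,… shift by +8, +2, +7, then the pattern repeats.
On beetle: b+8=j, e+2=g, e+7=l, t+8=b, l+2=n, e+7=l.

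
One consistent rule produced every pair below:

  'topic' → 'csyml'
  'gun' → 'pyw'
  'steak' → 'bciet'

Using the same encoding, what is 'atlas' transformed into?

ecueb

The shift depends on letter class: consonant t→c is +9, but vowel o→s is +4. The rule splits by letter class: vowels +4, consonants +9.
Applying it to atlas: a(vowel)+4=e, t(cons)+9=c, l(cons)+9=u, a(vowel)+4=e, s(cons)+9=b.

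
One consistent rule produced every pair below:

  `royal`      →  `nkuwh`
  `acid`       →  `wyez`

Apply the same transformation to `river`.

Compare letters: r→n is +22, o→k is +22, y→u is +22 — a constant shift. It's a constant shift of +22 (ROT22).
On river: r+22=n, i+22=e, v+22=r, e+22=a, r+22=n.

neran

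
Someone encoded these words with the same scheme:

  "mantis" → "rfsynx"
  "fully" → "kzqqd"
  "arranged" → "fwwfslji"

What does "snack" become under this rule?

Compare letters: m→r is +5, a→f is +5, n→s is +5 — a constant shift. Each letter is shifted forward by 5 in the alphabet (a Caesar shift of +5).
On snack: s+5=x, n+5=s, a+5=f, c+5=h, k+5=p.

xsfhp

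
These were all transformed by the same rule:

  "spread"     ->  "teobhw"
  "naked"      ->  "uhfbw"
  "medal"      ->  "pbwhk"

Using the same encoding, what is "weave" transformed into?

s(18)→t(19) and p(15)→e(4) fit y≡5x+7 (mod 26); the inverse of 5 mod 26 is 21. Each letter's alphabet position (a=0..z=25) is mapped through 5·x+7 mod 26 — an affine cipher.
For weave: w(22)→5·22+7≡13=n; e(4)→5·4+7≡1=b; a(0)→5·0+7≡7=h; v(21)→5·21+7≡8=i; e(4)→5·4+7≡1=b (all mod 26).

nbhib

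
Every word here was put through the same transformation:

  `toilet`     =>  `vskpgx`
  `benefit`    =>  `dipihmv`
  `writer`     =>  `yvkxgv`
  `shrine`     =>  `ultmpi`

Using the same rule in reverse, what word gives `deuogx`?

Shifts by position in toilet: pos 0: t→v (+2), pos 1: o→s (+4), pos 2: i→k (+2), pos 3: l→p (+4) — repeating every 2. The shifts repeat in a cycle of length 2: positions 0,1,… shift by +2, +4, then the pattern repeats.
Reversing it on deuogx: d−2=b, e−4=a, u−2=s, o−4=k, g−2=e, x−4=t.

basket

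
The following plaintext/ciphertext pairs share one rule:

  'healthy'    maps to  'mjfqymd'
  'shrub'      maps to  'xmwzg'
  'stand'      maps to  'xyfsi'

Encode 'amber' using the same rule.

Compare letters: h→m is +5, e→j is +5, a→f is +5 — a constant shift. This is a Caesar cipher with shift 5.
Applying it to amber: a+5=f, m+5=r, b+5=g, e+5=j, r+5=w.

frgjw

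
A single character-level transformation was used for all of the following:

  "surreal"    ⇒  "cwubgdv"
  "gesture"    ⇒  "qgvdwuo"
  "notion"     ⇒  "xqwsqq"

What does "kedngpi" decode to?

academy

It's a Vigenère-style cipher with numeric key [10,2,3]: position i shifts by key[i mod 3].
Undoing it on kedngpi: k−10=a, e−2=c, d−3=a, n−10=d, g−2=e, p−3=m, i−10=y.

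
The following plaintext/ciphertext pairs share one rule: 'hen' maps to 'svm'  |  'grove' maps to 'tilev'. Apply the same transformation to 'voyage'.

elbztv

Letters are reflected about the middle of the alphabet (position → 25−position): Atbash.
Applying it to voyage: v↔e, o↔l, y↔b, a↔z, g↔t, e↔v.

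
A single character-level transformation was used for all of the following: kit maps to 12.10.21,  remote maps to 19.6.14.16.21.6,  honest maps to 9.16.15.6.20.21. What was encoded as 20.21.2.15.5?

stand

The number is (letter's place in the alphabet, a=1) + 1.
Undoing it on 20.21.2.15.5: 20→(20−1)÷1=19=s, 21→(21−1)÷1=20=t, 2→(2−1)÷1=1=a, 15→(15−1)÷1=14=n, 5→(5−1)÷1=4=d.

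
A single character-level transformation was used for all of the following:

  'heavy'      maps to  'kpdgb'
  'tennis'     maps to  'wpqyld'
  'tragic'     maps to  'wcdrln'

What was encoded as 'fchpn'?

Shifts by position in heavy: pos 0: h→k (+3), pos 1: e→p (+11), pos 2: a→d (+3), pos 3: v→g (+11) — repeating every 2. The shifts repeat in a cycle of length 2: positions 0,1,… shift by +3, +11, then the pattern repeats.
Decoding fchpn: f−3=c, c−11=r, h−3=e, p−11=e, n−3=k.

creek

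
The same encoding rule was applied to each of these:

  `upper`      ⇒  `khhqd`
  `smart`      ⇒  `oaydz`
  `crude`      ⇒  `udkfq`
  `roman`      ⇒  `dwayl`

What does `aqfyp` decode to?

medal

Treating letters as 0–25, the rule is x ↦ 11x + 24 (mod 26).
Decoding aqfyp: a(0)→19·(0−24)≡12=m; q(16)→19·(16−24)≡4=e; f(5)→19·(5−24)≡3=d; y(24)→19·(24−24)≡0=a; p(15)→19·(15−24)≡11=l (all mod 26).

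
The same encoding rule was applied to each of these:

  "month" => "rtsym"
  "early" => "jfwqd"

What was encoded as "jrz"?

emu

Compare letters: m→r is +5, o→t is +5, n→s is +5 — a constant shift. This is a Caesar cipher with shift 5.
Reversing it on jrz: j−5=e, r−5=m, z−5=u.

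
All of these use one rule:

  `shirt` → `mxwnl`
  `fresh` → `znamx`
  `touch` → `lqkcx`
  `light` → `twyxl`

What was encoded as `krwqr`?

s(18)→m(12) and h(7)→x(23) fit y≡25x+4 (mod 26); the inverse of 25 mod 26 is 25. Treating letters as 0–25, the rule is x ↦ 25x + 4 (mod 26).
Decoding krwqr: k(10)→25·(10−4)≡20=u; r(17)→25·(17−4)≡13=n; w(22)→25·(22−4)≡8=i; q(16)→25·(16−4)≡14=o; r(17)→25·(17−4)≡13=n (all mod 26).

union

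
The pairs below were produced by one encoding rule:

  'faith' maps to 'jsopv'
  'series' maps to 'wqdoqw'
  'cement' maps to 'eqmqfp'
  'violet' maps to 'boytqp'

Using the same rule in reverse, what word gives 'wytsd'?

solar

f(5)→j(9) and a(0)→s(18) fit y≡19x+18 (mod 26); the inverse of 19 mod 26 is 11. Treating letters as 0–25, the rule is x ↦ 19x + 18 (mod 26).
Undoing it on wytsd: w(22)→11·(22−18)≡18=s; y(24)→11·(24−18)≡14=o; t(19)→11·(19−18)≡11=l; s(18)→11·(18−18)≡0=a; d(3)→11·(3−18)≡17=r (all mod 26).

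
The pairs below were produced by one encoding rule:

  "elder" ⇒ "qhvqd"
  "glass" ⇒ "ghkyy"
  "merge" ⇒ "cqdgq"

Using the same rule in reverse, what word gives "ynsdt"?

sport

Each letter's alphabet position (a=0..z=25) is mapped through 21·x+10 mod 26 — an affine cipher.
Undoing it on ynsdt: y(24)→5·(24−10)≡18=s; n(13)→5·(13−10)≡15=p; s(18)→5·(18−10)≡14=o; d(3)→5·(3−10)≡17=r; t(19)→5·(19−10)≡19=t (all mod 26).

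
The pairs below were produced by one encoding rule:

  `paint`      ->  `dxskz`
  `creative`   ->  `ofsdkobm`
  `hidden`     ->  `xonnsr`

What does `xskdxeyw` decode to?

mountain

The output letters match the input read backwards, each shifted +10: paint reversed is tniap. Two steps: reverse the string, then apply a Caesar shift of +10.
Undoing it on xskdxeyw: shift back: x−10=n, s−10=i, k−10=a, d−10=t, x−10=n, e−10=u, y−10=o, w−10=m → niatnuom; then reverse → mountain.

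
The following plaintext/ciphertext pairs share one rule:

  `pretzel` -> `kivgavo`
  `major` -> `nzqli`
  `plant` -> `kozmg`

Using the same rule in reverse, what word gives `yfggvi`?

This is the alphabet-reversal cipher (Atbash): a becomes z, b becomes y, etc.
Reversing it on yfggvi: y↔b, f↔u, g↔t, g↔t, v↔e, i↔r.

butter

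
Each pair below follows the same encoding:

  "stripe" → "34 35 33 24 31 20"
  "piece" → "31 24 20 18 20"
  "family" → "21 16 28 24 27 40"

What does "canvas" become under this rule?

18 16 29 37 16 34

Letters become their 1-based position plus 15 (so a→16, b→17, …).
Applying it to canvas: c=3→18, a=1→16, n=14→29, v=22→37, a=1→16, s=19→34.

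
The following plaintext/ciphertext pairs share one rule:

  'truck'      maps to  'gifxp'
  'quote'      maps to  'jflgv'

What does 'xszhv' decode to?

chase

Each letter is replaced by its mirror in the alphabet: a↔z, b↔y, c↔x, and so on (the Atbash cipher).
Decoding xszhv: x↔c, s↔h, z↔a, h↔s, v↔e.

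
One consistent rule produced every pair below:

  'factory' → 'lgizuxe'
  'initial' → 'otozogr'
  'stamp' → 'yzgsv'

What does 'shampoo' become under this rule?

This is a Caesar cipher with shift 6.
On shampoo: s+6=y, h+6=n, a+6=g, m+6=s, p+6=v, o+6=u, o+6=u.

yngsvuu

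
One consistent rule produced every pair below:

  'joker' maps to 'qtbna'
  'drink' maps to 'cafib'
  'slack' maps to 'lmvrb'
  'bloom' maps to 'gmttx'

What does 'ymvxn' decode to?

flame

Each letter's alphabet position (a=0..z=25) is mapped through 11·x+21 mod 26 — an affine cipher.
Undoing it on ymvxn: y(24)→19·(24−21)≡5=f; m(12)→19·(12−21)≡11=l; v(21)→19·(21−21)≡0=a; x(23)→19·(23−21)≡12=m; n(13)→19·(13−21)≡4=e (all mod 26).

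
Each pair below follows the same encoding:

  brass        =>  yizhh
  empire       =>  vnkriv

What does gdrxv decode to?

Each letter is replaced by its mirror in the alphabet: a↔z, b↔y, c↔x, and so on (the Atbash cipher).
Reversing it on gdrxv: g↔t, d↔w, r↔i, x↔c, v↔e.

twice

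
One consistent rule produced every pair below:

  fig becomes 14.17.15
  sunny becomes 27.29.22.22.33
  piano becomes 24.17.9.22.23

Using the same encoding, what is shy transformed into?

27.16.33

f is letter #6 and maps to 14: an offset of 8. Each letter is replaced by its alphabet position (a=1..z=26) + 8.
On shy: s=19→27, h=8→16, y=25→33.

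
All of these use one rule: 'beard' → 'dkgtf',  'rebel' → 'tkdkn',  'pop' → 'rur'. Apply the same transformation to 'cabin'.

The shift depends on letter class: consonant b→d is +2, but vowel e→k is +6. Vowels shift forward by 6 and consonants shift forward by 2.
Applying it to cabin: c(cons)+2=e, a(vowel)+6=g, b(cons)+2=d, i(vowel)+6=o, n(cons)+2=p.

egdop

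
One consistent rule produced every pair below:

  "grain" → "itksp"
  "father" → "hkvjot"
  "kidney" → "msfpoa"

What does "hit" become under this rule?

jsv

The shift depends on letter class: consonant g→i is +2, but vowel a→k is +10. Two shifts are in play — +10 for a/e/i/o/u, +2 for every other letter.
For hit: h(cons)+2=j, i(vowel)+10=s, t(cons)+2=v.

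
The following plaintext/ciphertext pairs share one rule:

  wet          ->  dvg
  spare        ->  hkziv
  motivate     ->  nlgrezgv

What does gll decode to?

Each pair mirrors across the alphabet (w↔d, e↔v, t↔g): positions sum to 25. Letters are reflected about the middle of the alphabet (position → 25−position): Atbash.
Undoing it on gll: g↔t, l↔o, l↔o.

too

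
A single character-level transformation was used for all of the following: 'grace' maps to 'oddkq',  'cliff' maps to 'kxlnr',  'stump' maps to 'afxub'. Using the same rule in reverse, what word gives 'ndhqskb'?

freight

Shifts by position in grace: pos 0: g→o (+8), pos 1: r→d (+12), pos 2: a→d (+3), pos 3: c→k (+8), pos 4: e→q (+12) — repeating every 3. It's a Vigenère-style cipher with numeric key [8,12,3]: position i shifts by key[i mod 3].
Reversing it on ndhqskb: n−8=f, d−12=r, h−3=e, q−8=i, s−12=g, k−3=h, b−8=t.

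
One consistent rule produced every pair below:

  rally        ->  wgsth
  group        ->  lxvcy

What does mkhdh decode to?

heavy

In rally: r→w is +5, a→g is +6, l→s is +7, l→t is +8 — the shift increases by 1 each position. Each letter shifts forward by (position + 5), i.e. 5, 6, 7, … — the shift grows by one for each successive letter.
Undoing it on mkhdh: m−5=h, k−6=e, h−7=a, d−8=v, h−9=y.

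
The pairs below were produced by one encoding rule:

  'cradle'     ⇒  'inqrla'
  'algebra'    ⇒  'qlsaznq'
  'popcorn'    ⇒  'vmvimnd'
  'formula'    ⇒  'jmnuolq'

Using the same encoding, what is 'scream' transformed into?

c(2)→i(8) and r(17)→n(13) fit y≡9x+16 (mod 26); the inverse of 9 mod 26 is 3. Treating letters as 0–25, the rule is x ↦ 9x + 16 (mod 26).
Applying it to scream: s(18)→9·18+16≡22=w; c(2)→9·2+16≡8=i; r(17)→9·17+16≡13=n; e(4)→9·4+16≡0=a; a(0)→9·0+16≡16=q; m(12)→9·12+16≡20=u (all mod 26).

winaqu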